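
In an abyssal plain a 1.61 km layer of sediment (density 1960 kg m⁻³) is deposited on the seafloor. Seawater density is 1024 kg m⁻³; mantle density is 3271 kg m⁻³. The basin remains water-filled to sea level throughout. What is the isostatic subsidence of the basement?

Submarine loading: the sediment displaces seawater, and the subsidence is in turn flooded, so s (ρ_m − ρ_w) = t (ρ_sed − ρ_w).
s = 1.61 km × (1960 − 1024) / (3271 − 1024) = 0.671 km.

0.671 km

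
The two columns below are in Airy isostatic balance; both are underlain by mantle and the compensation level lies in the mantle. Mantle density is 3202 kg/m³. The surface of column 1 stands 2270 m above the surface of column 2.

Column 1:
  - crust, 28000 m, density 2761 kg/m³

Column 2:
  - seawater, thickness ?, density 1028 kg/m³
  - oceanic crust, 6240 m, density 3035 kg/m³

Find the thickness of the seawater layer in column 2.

1860 m

Take the compensation level at the base of the deeper column (depth z_c below the surface of column 1) and equate Σ ρ_i t_i down to z_c; mantle fills any gap and the z_c terms cancel.
Column 1: 28000×2761 + (z_c − 28000)×3202
Column 2: 2270×0 + x×1028 + 6240×3035 + (z_c − 2270 − 6240 − x)×3202
The z_c×3202 term appears on both sides and cancels. Collect the known terms of each column as K = Σ(ρt)_known − 3202 × (depth of known layers): K_1 = 77308000 − 3202×28000 = −12348000; K_2 = 18938400 − 3202×(2270 + 6240) = −8310620.
Balance: K_1 = K_2 − x×(3202 − 1028), so x = (K_2 − K_1)/(3202 − 1028) = 4037380/2174 = 1860 m.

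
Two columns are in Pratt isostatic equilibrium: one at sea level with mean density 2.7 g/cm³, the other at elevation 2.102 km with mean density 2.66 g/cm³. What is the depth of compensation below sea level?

ρ_ref D = ρ (D + h) → D (ρ_ref − ρ) = ρ h.
D = ρ h/(ρ_ref − ρ) = 2.66 × 2.102 km/(2.7 − 2.66) = 140 km.

140 km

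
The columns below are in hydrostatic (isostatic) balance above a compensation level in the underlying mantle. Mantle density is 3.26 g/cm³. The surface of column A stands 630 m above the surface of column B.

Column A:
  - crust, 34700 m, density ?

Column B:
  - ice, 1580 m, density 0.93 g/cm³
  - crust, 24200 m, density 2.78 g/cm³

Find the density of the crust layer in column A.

2.76 g/cm³

Take the compensation level at the base of the deeper column (depth z_c below the surface of column A) and equate Σ ρ_i t_i down to z_c; mantle fills any gap and the z_c terms cancel.
Column A: 34700×ρ + (z_c − 34700)×3.26
Column B: 630×0 + 1580×0.93 + 24200×2.78 + (z_c − 630 − 25780)×3.26
The z_c×3.26 term appears on both sides and cancels. Collect the known terms of each column as K = Σ(ρt)_known − 3.26 × (depth of known layers): K_A = 0 − 3.26×34700 = −113122; K_B = 68745.4 − 3.26×(630 + 25780) = −17351.2.
Balance: K_A + 34700×ρ = K_B, so ρ = (K_B − K_A)/34700 = 95770.8/34700 = 2.76 g/cm³.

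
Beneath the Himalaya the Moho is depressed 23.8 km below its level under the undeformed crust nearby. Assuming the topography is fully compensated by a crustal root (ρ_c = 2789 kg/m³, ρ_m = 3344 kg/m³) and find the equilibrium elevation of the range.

By Archimedes' principle applied to the lithosphere: ρ_c h = (ρ_m − ρ_c) r.
h = r (ρ_m − ρ_c) / ρ_c = 23.8 km × (3344 − 2789) / 2789 = 4.74 km.

4.74 km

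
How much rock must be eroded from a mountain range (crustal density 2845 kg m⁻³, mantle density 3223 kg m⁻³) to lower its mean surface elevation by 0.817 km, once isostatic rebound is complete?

6.97 km

Net drop Δ = e − u = e − e ρ_c/ρ_m = e (ρ_m − ρ_c)/ρ_m.
e = Δ ρ_m/(ρ_m − ρ_c) = 0.817 km × 3223/378 = 6.97 km.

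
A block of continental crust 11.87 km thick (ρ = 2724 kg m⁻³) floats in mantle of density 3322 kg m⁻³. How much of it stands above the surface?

Floating equilibrium: submerged depth d = t ρ_obj/ρ_fluid = 11.87 km × 2724/3322 = 9.733 km.
Freeboard = t − d = 11.87 km − 9.733 km = 2.14 km.

2.14 km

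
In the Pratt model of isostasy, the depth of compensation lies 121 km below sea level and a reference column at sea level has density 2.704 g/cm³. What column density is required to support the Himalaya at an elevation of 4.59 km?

Pratt balance: ρ_ref D = ρ (D + h).
ρ = ρ_ref D/(D + h) = 2.704 × 121 km/(121 km + 4.59 km) = 2.61 g/cm³.

2.61 g/cm³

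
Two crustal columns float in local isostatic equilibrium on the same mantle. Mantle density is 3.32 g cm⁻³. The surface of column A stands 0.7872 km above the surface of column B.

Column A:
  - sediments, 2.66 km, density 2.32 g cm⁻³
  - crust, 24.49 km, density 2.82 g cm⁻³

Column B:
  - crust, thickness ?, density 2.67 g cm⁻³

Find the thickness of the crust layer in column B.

Take the compensation level at the base of the deeper column (depth z_c below the surface of column A) and equate Σ ρ_i t_i down to z_c; mantle fills any gap and the z_c terms cancel.
Column A: 2.66×2.32 + 24.49×2.82 + (z_c − 27.15)×3.32
Column B: 0.7872×0 + x×2.67 + (z_c − 0.7872 − 0 − x)×3.32
The z_c×3.32 term appears on both sides and cancels. Collect the known terms of each column as K = Σ(ρt)_known − 3.32 × (depth of known layers): K_A = 75.233 − 3.32×27.15 = −14.905; K_B = 0 − 3.32×(0.7872 + 0) = −2.613504.
Balance: K_A = K_B − x×(3.32 − 2.67), so x = (K_B − K_A)/(3.32 − 2.67) = 12.2915/0.65 = 18.9 km.

18.9 km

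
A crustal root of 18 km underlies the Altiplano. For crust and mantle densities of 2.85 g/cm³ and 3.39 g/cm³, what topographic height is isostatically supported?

3.41 km

For local isostatic compensation: ρ_c h = (ρ_m − ρ_c) r.
h = r (ρ_m − ρ_c) / ρ_c = 18 km × (3.39 − 2.85) / 2.85 = 3.41 km.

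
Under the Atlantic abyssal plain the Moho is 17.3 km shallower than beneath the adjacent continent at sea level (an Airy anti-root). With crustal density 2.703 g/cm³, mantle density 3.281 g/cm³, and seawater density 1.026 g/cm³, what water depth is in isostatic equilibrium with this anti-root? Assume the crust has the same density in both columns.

5.96 km

Replacing a thickness d of crust by seawater at the top must be balanced by replacing crust with mantle at the base: d (ρ_c − ρ_w) = a (ρ_m − ρ_c).
d = a (ρ_m − ρ_c)/(ρ_c − ρ_w) = 17.3 km × 0.578/1.677 = 5.96 km.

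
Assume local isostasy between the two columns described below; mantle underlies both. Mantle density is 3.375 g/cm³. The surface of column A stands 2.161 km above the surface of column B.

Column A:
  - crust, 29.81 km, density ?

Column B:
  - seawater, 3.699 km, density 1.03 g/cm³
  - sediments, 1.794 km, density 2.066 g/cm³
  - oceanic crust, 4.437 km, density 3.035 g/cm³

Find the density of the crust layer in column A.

Take the compensation level at the base of the deeper column (depth z_c below the surface of column A) and equate Σ ρ_i t_i down to z_c; mantle fills any gap and the z_c terms cancel.
Column A: 29.81×ρ + (z_c − 29.81)×3.375
Column B: 2.161×0 + 3.699×1.03 + 1.794×2.066 + 4.437×3.035 + (z_c − 2.161 − 9.93)×3.375
The z_c×3.375 term appears on both sides and cancels. Collect the known terms of each column as K = Σ(ρt)_known − 3.375 × (depth of known layers): K_A = 0 − 3.375×29.81 = −100.60875; K_B = 20.982669 − 3.375×(2.161 + 9.93) = −19.824456.
Balance: K_A + 29.81×ρ = K_B, so ρ = (K_B − K_A)/29.81 = 80.7843/29.81 = 2.71 g/cm³.

2.71 g/cm³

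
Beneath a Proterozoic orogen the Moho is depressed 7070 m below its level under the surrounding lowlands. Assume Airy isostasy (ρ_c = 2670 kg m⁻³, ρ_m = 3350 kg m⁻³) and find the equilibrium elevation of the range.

Isostatic balance requires: ρ_c h = (ρ_m − ρ_c) r.
h = r (ρ_m − ρ_c) / ρ_c = 7070 m × (3350 − 2670) / 2670 = 1800 m.

1800 m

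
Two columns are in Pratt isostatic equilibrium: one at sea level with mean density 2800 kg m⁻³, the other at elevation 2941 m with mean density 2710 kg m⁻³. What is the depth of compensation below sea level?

88600 m

ρ_ref D = ρ (D + h) → D (ρ_ref − ρ) = ρ h.
D = ρ h/(ρ_ref − ρ) = 2710 × 2941 m/(2800 − 2710) = 88600 m.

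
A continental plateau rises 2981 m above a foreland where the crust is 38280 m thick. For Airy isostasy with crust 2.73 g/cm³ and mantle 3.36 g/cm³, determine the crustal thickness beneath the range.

Root depth r = h ρ_c / (ρ_m − ρ_c) = 2981 m × 2.73 / 0.63 = 12920 m.
Total thickness = T + h + r = 38280 m + 2981 m + 12920 m = 54200 m.

54200 m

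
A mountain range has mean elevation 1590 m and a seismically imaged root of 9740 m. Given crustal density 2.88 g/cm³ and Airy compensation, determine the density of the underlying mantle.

3.35 g/cm³

Airy balance: ρ_c h = (ρ_m − ρ_c) r → ρ_m = ρ_c (1 + h/r).
ρ_m = 2.88 × (1 + 1590 m/9740 m) = 3.35 g/cm³.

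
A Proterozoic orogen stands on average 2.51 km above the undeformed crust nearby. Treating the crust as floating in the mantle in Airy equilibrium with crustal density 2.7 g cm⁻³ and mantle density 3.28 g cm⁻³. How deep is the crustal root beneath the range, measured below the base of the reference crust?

11.7 km

In Airy isostatic equilibrium: the weight of the topography is balanced by the buoyancy of the root, ρ_c h = (ρ_m − ρ_c) r.
r = h · ρ_c / (ρ_m − ρ_c) = 2.51 km × 2.7 / (3.28 − 2.7) = 11.7 km.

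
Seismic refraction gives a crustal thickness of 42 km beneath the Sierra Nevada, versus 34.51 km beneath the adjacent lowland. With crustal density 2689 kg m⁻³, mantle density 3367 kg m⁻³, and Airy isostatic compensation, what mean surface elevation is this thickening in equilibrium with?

1.51 km

Excess crust Δ = 42 km − 34.51 km = 7.49 km, split between elevation h and root r with h + r = Δ.
Airy balance ρ_c h = (ρ_m − ρ_c) r gives r = h ρ_c/(ρ_m − ρ_c), so h (1 + ρ_c/(ρ_m − ρ_c)) = Δ, i.e. h = Δ (ρ_m − ρ_c)/ρ_m.
h = 7.49 km × 678/3367 = 1.51 km.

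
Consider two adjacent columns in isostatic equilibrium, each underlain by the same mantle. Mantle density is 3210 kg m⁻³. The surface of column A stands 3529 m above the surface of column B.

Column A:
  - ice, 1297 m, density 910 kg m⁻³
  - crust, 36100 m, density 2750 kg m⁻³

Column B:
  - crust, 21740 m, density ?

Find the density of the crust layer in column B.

Take the compensation level at the base of the deeper column (depth z_c below the surface of column A) and equate Σ ρ_i t_i down to z_c; mantle fills any gap and the z_c terms cancel.
Column A: 1297×910 + 36100×2750 + (z_c − 37397)×3210
Column B: 3529×0 + 21740×ρ + (z_c − 3529 − 21740)×3210
The z_c×3210 term appears on both sides and cancels. Collect the known terms of each column as K = Σ(ρt)_known − 3210 × (depth of known layers): K_A = 100455270 − 3210×37397 = −19589100; K_B = 0 − 3210×(3529 + 21740) = −81113490.
Balance: K_A = K_B + 21740×ρ, so ρ = (K_A − K_B)/21740 = 61524400/21740 = 2830 kg m⁻³.

2830 kg m⁻³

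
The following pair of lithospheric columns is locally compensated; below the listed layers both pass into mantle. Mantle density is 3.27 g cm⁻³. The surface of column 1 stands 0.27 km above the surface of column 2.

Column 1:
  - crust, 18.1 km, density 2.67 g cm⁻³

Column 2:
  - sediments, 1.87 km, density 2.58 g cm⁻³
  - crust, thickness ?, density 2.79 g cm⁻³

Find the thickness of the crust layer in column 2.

18.1 km

Take the compensation level at the base of the deeper column (depth z_c below the surface of column 1) and equate Σ ρ_i t_i down to z_c; mantle fills any gap and the z_c terms cancel.
Column 1: 18.1×2.67 + (z_c − 18.1)×3.27
Column 2: 0.27×0 + 1.87×2.58 + x×2.79 + (z_c − 0.27 − 1.87 − x)×3.27
The z_c×3.27 term appears on both sides and cancels. Collect the known terms of each column as K = Σ(ρt)_known − 3.27 × (depth of known layers): K_1 = 48.327 − 3.27×18.1 = −10.86; K_2 = 4.8246 − 3.27×(0.27 + 1.87) = −2.1732.
Balance: K_1 = K_2 − x×(3.27 − 2.79), so x = (K_2 − K_1)/(3.27 − 2.79) = 8.6868/0.48 = 18.1 km.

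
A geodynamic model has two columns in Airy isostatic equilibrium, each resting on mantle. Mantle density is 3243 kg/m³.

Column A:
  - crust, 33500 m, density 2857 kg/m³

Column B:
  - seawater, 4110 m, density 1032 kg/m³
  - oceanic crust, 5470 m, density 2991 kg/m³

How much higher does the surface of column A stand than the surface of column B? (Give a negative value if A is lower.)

760 m

For any compensation level in the mantle, the mantle terms cancel and isostasy reduces to e = (Σt_A − Σt_B) − (Σ(ρt)_A − Σ(ρt)_B) / ρ_m.
Σt_A = 33500 m; Σt_B = 9580 m; Σ(ρt)_A = 95709500; Σ(ρt)_B = 20602290 (in m·kg/m³).
e = (33500 − 9580) − (95709500 − 20602290) / 3243 = 760 m.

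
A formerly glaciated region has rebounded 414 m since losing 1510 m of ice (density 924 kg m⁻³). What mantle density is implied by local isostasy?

ρ_m = ρ_ice t / u = 924 × 1510 m/414 m = 3370 kg m⁻³.

3370 kg m⁻³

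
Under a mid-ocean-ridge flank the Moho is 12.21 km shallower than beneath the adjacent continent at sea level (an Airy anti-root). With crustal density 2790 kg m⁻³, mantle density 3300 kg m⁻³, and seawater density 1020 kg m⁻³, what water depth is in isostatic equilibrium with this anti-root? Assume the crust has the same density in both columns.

3.52 km

Replacing a thickness d of crust by seawater at the top must be balanced by replacing crust with mantle at the base: d (ρ_c − ρ_w) = a (ρ_m − ρ_c).
d = a (ρ_m − ρ_c)/(ρ_c − ρ_w) = 12.21 km × 510/1770 = 3.52 km.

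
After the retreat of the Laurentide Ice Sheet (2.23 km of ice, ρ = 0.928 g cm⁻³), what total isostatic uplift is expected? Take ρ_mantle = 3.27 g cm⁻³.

0.633 km

Removing the load lets mantle flow back in; uplift u satisfies ρ_ice t = ρ_m u.
u = t ρ_ice/ρ_m = 2.23 km × 0.928/3.27 = 0.633 km.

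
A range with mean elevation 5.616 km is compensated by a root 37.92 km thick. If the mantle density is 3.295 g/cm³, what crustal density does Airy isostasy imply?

2.87 g/cm³

ρ_c h = (ρ_m − ρ_c) r → ρ_c (h + r) = ρ_m r → ρ_c = ρ_m r / (h + r).
ρ_c = 3.295 × 37.92 km / (5.616 km + 37.92 km) = 2.87 g/cm³.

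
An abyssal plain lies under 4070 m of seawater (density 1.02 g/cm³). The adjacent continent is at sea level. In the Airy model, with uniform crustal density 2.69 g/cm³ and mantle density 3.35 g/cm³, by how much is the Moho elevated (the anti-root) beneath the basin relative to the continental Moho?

10300 m

By Archimedes' principle applied to the lithosphere: replacing crust with seawater at the top is compensated by replacing crust with mantle at the base: d (ρ_c − ρ_w) = a (ρ_m − ρ_c).
a = d (ρ_c − ρ_w)/(ρ_m − ρ_c) = 4070 m × 1.67/0.66 = 10300 m.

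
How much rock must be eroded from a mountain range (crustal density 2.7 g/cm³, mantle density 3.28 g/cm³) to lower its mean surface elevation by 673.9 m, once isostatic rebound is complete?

Net drop Δ = e − u = e − e ρ_c/ρ_m = e (ρ_m − ρ_c)/ρ_m.
e = Δ ρ_m/(ρ_m − ρ_c) = 673.9 m × 3.28/0.58 = 3810 m.

3810 m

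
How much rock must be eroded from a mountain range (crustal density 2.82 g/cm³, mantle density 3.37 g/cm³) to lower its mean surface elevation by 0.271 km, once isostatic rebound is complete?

1.66 km

Net drop Δ = e − u = e − e ρ_c/ρ_m = e (ρ_m − ρ_c)/ρ_m.
e = Δ ρ_m/(ρ_m − ρ_c) = 0.271 km × 3.37/0.55 = 1.66 km.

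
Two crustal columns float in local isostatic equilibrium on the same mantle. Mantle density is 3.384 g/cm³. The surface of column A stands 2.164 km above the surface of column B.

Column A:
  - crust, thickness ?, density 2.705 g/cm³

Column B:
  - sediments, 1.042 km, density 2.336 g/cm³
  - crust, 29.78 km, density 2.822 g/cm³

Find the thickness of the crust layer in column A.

Take the compensation level at the base of the deeper column (depth z_c below the surface of column A) and equate Σ ρ_i t_i down to z_c; mantle fills any gap and the z_c terms cancel.
Column A: x×2.705 + (z_c − 0 − x)×3.384
Column B: 2.164×0 + 1.042×2.336 + 29.78×2.822 + (z_c − 2.164 − 30.822)×3.384
The z_c×3.384 term appears on both sides and cancels. Collect the known terms of each column as K = Σ(ρt)_known − 3.384 × (depth of known layers): K_A = 0 − 3.384×0 = 0; K_B = 86.473272 − 3.384×(2.164 + 30.822) = −25.151352.
Balance: K_A − x×(3.384 − 2.705) = K_B, so x = (K_A − K_B)/(3.384 − 2.705) = 25.1514/0.679 = 37 km.

37 km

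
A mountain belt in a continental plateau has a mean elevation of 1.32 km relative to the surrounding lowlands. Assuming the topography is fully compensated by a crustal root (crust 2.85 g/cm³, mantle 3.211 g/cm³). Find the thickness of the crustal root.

10.4 km

In Airy isostatic equilibrium: the weight of the topography is balanced by the buoyancy of the root, ρ_c h = (ρ_m − ρ_c) r.
r = h · ρ_c / (ρ_m − ρ_c) = 1.32 km × 2.85 / (3.211 − 2.85) = 10.4 km.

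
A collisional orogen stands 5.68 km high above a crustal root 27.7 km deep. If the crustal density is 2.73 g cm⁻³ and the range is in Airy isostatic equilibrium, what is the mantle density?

Airy balance: ρ_c h = (ρ_m − ρ_c) r → ρ_m = ρ_c (1 + h/r).
ρ_m = 2.73 × (1 + 5.68 km/27.7 km) = 3.29 g cm⁻³.

3.29 g cm⁻³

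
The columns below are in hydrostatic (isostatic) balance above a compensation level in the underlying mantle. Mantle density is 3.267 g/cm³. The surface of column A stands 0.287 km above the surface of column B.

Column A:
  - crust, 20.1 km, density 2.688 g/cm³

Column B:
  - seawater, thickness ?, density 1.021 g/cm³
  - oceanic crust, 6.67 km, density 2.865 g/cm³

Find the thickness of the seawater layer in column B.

3.57 km

Take the compensation level at the base of the deeper column (depth z_c below the surface of column A) and equate Σ ρ_i t_i down to z_c; mantle fills any gap and the z_c terms cancel.
Column A: 20.1×2.688 + (z_c − 20.1)×3.267
Column B: 0.287×0 + x×1.021 + 6.67×2.865 + (z_c − 0.287 − 6.67 − x)×3.267
The z_c×3.267 term appears on both sides and cancels. Collect the known terms of each column as K = Σ(ρt)_known − 3.267 × (depth of known layers): K_A = 54.0288 − 3.267×20.1 = −11.6379; K_B = 19.10955 − 3.267×(0.287 + 6.67) = −3.618969.
Balance: K_A = K_B − x×(3.267 − 1.021), so x = (K_B − K_A)/(3.267 − 1.021) = 8.01893/2.246 = 3.57 km.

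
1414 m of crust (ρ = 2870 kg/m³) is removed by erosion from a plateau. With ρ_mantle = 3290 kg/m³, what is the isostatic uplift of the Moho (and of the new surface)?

Unloading: uplift u = e ρ_c/ρ_m = 1414 m × 2870/3290 = 1230 m.

1230 m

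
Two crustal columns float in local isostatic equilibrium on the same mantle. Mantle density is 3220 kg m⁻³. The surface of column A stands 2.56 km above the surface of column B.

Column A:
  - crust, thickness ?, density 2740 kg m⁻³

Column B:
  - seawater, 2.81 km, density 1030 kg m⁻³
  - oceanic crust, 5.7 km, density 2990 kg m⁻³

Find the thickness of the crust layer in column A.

Take the compensation level at the base of the deeper column (depth z_c below the surface of column A) and equate Σ ρ_i t_i down to z_c; mantle fills any gap and the z_c terms cancel.
Column A: x×2740 + (z_c − 0 − x)×3220
Column B: 2.56×0 + 2.81×1030 + 5.7×2990 + (z_c − 2.56 − 8.51)×3220
The z_c×3220 term appears on both sides and cancels. Collect the known terms of each column as K = Σ(ρt)_known − 3220 × (depth of known layers): K_A = 0 − 3220×0 = 0; K_B = 19937.3 − 3220×(2.56 + 8.51) = −15708.1.
Balance: K_A − x×(3220 − 2740) = K_B, so x = (K_A − K_B)/(3220 − 2740) = 15708.1/480 = 32.7 km.

32.7 km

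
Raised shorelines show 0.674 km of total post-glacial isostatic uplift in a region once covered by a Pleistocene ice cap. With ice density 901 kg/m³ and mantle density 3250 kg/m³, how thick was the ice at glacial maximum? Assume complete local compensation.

2.43 km

u = t ρ_ice/ρ_m → t = u ρ_m/ρ_ice = 0.674 km × 3250/901 = 2.43 km.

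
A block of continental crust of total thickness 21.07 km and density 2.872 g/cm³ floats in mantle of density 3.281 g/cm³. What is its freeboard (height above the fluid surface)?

Floating equilibrium: submerged depth d = t ρ_obj/ρ_fluid = 21.07 km × 2.872/3.281 = 18.44 km.
Freeboard = t − d = 21.07 km − 18.44 km = 2.63 km.

2.63 km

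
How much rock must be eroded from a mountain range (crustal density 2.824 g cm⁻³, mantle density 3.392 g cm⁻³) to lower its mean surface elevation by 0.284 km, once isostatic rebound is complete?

Net drop Δ = e − u = e − e ρ_c/ρ_m = e (ρ_m − ρ_c)/ρ_m.
e = Δ ρ_m/(ρ_m − ρ_c) = 0.284 km × 3.392/0.568 = 1.7 km.

1.7 km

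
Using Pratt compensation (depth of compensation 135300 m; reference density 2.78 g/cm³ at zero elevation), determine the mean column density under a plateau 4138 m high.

2.7 g/cm³

Pratt balance: ρ_ref D = ρ (D + h).
ρ = ρ_ref D/(D + h) = 2.78 × 135300 m/(135300 m + 4138 m) = 2.7 g/cm³.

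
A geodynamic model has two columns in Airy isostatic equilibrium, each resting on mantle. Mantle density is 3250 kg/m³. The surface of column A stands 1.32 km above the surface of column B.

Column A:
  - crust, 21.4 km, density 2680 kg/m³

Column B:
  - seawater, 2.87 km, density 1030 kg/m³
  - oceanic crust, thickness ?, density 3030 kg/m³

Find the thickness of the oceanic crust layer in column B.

6.98 km

Take the compensation level at the base of the deeper column (depth z_c below the surface of column A) and equate Σ ρ_i t_i down to z_c; mantle fills any gap and the z_c terms cancel.
Column A: 21.4×2680 + (z_c − 21.4)×3250
Column B: 1.32×0 + 2.87×1030 + x×3030 + (z_c − 1.32 − 2.87 − x)×3250
The z_c×3250 term appears on both sides and cancels. Collect the known terms of each column as K = Σ(ρt)_known − 3250 × (depth of known layers): K_A = 57352 − 3250×21.4 = −12198; K_B = 2956.1 − 3250×(1.32 + 2.87) = −10661.4.
Balance: K_A = K_B − x×(3250 − 3030), so x = (K_B − K_A)/(3250 − 3030) = 1536.6/220 = 6.98 km.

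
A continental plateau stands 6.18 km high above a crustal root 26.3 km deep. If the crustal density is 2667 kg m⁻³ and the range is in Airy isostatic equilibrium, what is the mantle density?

3290 kg m⁻³

Airy balance: ρ_c h = (ρ_m − ρ_c) r → ρ_m = ρ_c (1 + h/r).
ρ_m = 2667 × (1 + 6.18 km/26.3 km) = 3290 kg m⁻³.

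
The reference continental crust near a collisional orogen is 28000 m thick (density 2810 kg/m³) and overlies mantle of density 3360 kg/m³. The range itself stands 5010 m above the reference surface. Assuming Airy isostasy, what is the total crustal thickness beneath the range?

58600 m

Root depth r = h ρ_c / (ρ_m − ρ_c) = 5010 m × 2810 / 550 = 25600 m.
Total thickness = T + h + r = 28000 m + 5010 m + 25600 m = 58600 m.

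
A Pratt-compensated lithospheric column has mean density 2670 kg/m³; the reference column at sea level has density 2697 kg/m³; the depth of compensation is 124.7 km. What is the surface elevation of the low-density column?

1.26 km

ρ_ref D = ρ (D + h) → h = D (ρ_ref − ρ)/ρ.
h = 124.7 km × (2697 − 2670)/2670 = 1.26 km.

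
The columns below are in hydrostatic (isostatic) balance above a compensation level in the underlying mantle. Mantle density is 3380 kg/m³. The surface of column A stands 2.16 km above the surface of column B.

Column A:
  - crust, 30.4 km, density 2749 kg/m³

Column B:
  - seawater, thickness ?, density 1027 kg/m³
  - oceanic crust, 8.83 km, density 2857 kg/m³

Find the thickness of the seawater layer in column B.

Take the compensation level at the base of the deeper column (depth z_c below the surface of column A) and equate Σ ρ_i t_i down to z_c; mantle fills any gap and the z_c terms cancel.
Column A: 30.4×2749 + (z_c − 30.4)×3380
Column B: 2.16×0 + x×1027 + 8.83×2857 + (z_c − 2.16 − 8.83 − x)×3380
The z_c×3380 term appears on both sides and cancels. Collect the known terms of each column as K = Σ(ρt)_known − 3380 × (depth of known layers): K_A = 83569.6 − 3380×30.4 = −19182.4; K_B = 25227.31 − 3380×(2.16 + 8.83) = −11918.89.
Balance: K_A = K_B − x×(3380 − 1027), so x = (K_B − K_A)/(3380 − 1027) = 7263.51/2353 = 3.09 km.

3.09 km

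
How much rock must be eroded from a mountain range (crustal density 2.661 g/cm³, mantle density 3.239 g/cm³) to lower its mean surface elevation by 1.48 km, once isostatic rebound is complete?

8.29 km

Net drop Δ = e − u = e − e ρ_c/ρ_m = e (ρ_m − ρ_c)/ρ_m.
e = Δ ρ_m/(ρ_m − ρ_c) = 1.48 km × 3.239/0.578 = 8.29 km.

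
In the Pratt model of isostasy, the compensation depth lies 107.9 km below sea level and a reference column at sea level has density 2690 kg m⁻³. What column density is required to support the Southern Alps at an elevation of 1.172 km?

2660 kg m⁻³

Pratt balance: ρ_ref D = ρ (D + h).
ρ = ρ_ref D/(D + h) = 2690 × 107.9 km/(107.9 km + 1.172 km) = 2660 kg m⁻³.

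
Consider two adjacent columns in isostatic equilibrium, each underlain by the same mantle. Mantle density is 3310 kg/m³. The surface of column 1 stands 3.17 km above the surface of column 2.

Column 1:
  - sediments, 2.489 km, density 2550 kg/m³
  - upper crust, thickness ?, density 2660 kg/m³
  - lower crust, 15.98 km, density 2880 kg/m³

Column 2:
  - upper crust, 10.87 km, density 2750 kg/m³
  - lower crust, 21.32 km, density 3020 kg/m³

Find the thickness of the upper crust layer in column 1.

Take the compensation level at the base of the deeper column (depth z_c below the surface of column 1) and equate Σ ρ_i t_i down to z_c; mantle fills any gap and the z_c terms cancel.
Column 1: 2.489×2550 + x×2660 + 15.98×2880 + (z_c − 18.469 − x)×3310
Column 2: 3.17×0 + 10.87×2750 + 21.32×3020 + (z_c − 3.17 − 32.19)×3310
The z_c×3310 term appears on both sides and cancels. Collect the known terms of each column as K = Σ(ρt)_known − 3310 × (depth of known layers): K_1 = 52369.35 − 3310×18.469 = −8763.04; K_2 = 94278.9 − 3310×(3.17 + 32.19) = −22762.7.
Balance: K_1 − x×(3310 − 2660) = K_2, so x = (K_1 − K_2)/(3310 − 2660) = 13999.7/650 = 21.5 km.

21.5 km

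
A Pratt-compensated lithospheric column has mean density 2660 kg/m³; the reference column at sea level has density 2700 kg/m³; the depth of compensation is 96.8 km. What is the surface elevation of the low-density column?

1.46 km

ρ_ref D = ρ (D + h) → h = D (ρ_ref − ρ)/ρ.
h = 96.8 km × (2700 − 2660)/2660 = 1.46 km.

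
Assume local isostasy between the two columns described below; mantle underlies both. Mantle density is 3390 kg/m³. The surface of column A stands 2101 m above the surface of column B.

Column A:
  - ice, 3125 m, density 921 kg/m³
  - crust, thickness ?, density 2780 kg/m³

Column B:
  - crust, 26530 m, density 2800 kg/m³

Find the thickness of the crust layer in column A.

24700 m

Take the compensation level at the base of the deeper column (depth z_c below the surface of column A) and equate Σ ρ_i t_i down to z_c; mantle fills any gap and the z_c terms cancel.
Column A: 3125×921 + x×2780 + (z_c − 3125 − x)×3390
Column B: 2101×0 + 26530×2800 + (z_c − 2101 − 26530)×3390
The z_c×3390 term appears on both sides and cancels. Collect the known terms of each column as K = Σ(ρt)_known − 3390 × (depth of known layers): K_A = 2878125 − 3390×3125 = −7715625; K_B = 74284000 − 3390×(2101 + 26530) = −22775090.
Balance: K_A − x×(3390 − 2780) = K_B, so x = (K_A − K_B)/(3390 − 2780) = 15059500/610 = 24700 m.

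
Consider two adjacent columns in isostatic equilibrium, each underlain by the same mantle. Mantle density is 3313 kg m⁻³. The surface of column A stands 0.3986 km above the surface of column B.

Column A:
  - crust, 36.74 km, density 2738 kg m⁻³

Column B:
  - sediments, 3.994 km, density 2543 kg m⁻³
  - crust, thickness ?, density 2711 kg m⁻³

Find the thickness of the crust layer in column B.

27.8 km

Take the compensation level at the base of the deeper column (depth z_c below the surface of column A) and equate Σ ρ_i t_i down to z_c; mantle fills any gap and the z_c terms cancel.
Column A: 36.74×2738 + (z_c − 36.74)×3313
Column B: 0.3986×0 + 3.994×2543 + x×2711 + (z_c − 0.3986 − 3.994 − x)×3313
The z_c×3313 term appears on both sides and cancels. Collect the known terms of each column as K = Σ(ρt)_known − 3313 × (depth of known layers): K_A = 100594.12 − 3313×36.74 = −21125.5; K_B = 10156.742 − 3313×(0.3986 + 3.994) = −4395.9418.
Balance: K_A = K_B − x×(3313 − 2711), so x = (K_B − K_A)/(3313 − 2711) = 16729.6/602 = 27.8 km.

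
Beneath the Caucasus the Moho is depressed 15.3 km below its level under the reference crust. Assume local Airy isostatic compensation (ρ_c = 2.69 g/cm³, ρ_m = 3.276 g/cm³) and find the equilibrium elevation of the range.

3.33 km

Balancing pressure at the compensation depth: ρ_c h = (ρ_m − ρ_c) r.
h = r (ρ_m − ρ_c) / ρ_c = 15.3 km × (3.276 − 2.69) / 2.69 = 3.33 km.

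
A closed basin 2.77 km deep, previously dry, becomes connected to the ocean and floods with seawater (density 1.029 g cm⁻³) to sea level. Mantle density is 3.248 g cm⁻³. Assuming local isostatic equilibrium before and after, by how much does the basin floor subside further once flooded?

After flooding the water column is d + s deep. Its weight must equal the weight of mantle displaced by the extra subsidence s: (d + s) ρ_w = s ρ_m.
s = d ρ_w / (ρ_m − ρ_w) = 2.77 km × 1.029/(3.248 − 1.029) = 1.28 km.

1.28 km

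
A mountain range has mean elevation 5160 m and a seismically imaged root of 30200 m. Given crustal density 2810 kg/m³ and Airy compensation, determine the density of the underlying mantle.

3290 kg/m³

Airy balance: ρ_c h = (ρ_m − ρ_c) r → ρ_m = ρ_c (1 + h/r).
ρ_m = 2810 × (1 + 5160 m/30200 m) = 3290 kg/m³.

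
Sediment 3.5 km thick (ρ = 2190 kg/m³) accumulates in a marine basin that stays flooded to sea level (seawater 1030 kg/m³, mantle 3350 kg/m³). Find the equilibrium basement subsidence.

Submarine loading: the sediment displaces seawater, and the subsidence is in turn flooded, so s (ρ_m − ρ_w) = t (ρ_sed − ρ_w).
s = 3.5 km × (2190 − 1030) / (3350 − 1030) = 1.75 km.

1.75 km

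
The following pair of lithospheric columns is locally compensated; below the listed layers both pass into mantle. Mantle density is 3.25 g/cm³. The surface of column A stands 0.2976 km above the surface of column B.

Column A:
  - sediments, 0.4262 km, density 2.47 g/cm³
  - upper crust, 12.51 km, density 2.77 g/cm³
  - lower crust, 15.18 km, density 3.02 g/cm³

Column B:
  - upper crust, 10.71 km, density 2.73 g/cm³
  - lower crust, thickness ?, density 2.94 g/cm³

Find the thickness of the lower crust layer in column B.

10.6 km

Take the compensation level at the base of the deeper column (depth z_c below the surface of column A) and equate Σ ρ_i t_i down to z_c; mantle fills any gap and the z_c terms cancel.
Column A: 0.4262×2.47 + 12.51×2.77 + 15.18×3.02 + (z_c − 28.1162)×3.25
Column B: 0.2976×0 + 10.71×2.73 + x×2.94 + (z_c − 0.2976 − 10.71 − x)×3.25
The z_c×3.25 term appears on both sides and cancels. Collect the known terms of each column as K = Σ(ρt)_known − 3.25 × (depth of known layers): K_A = 81.549014 − 3.25×28.1162 = −9.828636; K_B = 29.2383 − 3.25×(0.2976 + 10.71) = −6.5364.
Balance: K_A = K_B − x×(3.25 − 2.94), so x = (K_B − K_A)/(3.25 − 2.94) = 3.29224/0.31 = 10.6 km.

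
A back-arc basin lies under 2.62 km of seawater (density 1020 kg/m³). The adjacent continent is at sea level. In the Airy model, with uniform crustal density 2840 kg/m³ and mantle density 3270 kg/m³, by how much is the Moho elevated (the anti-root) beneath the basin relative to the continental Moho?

In Airy isostatic equilibrium: replacing crust with seawater at the top is compensated by replacing crust with mantle at the base: d (ρ_c − ρ_w) = a (ρ_m − ρ_c).
a = d (ρ_c − ρ_w)/(ρ_m − ρ_c) = 2.62 km × 1820/430 = 11.1 km.

11.1 km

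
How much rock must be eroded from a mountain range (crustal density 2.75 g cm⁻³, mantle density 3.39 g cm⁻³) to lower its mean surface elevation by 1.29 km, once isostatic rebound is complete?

6.83 km

Net drop Δ = e − u = e − e ρ_c/ρ_m = e (ρ_m − ρ_c)/ρ_m.
e = Δ ρ_m/(ρ_m − ρ_c) = 1.29 km × 3.39/0.64 = 6.83 km.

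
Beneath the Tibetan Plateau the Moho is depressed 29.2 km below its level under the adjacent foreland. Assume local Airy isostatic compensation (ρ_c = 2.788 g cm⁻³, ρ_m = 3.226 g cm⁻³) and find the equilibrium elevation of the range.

4.59 km

Isostatic balance requires: ρ_c h = (ρ_m − ρ_c) r.
h = r (ρ_m − ρ_c) / ρ_c = 29.2 km × (3.226 − 2.788) / 2.788 = 4.59 km.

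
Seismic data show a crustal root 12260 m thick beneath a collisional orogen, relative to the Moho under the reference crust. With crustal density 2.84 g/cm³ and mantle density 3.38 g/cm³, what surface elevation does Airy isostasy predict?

2330 m

By Archimedes' principle applied to the lithosphere: ρ_c h = (ρ_m − ρ_c) r.
h = r (ρ_m − ρ_c) / ρ_c = 12260 m × (3.38 − 2.84) / 2.84 = 2330 m.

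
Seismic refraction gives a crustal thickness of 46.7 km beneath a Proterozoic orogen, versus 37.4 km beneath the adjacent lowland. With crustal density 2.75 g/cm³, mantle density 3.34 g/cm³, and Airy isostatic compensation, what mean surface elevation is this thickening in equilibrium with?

Excess crust Δ = 46.7 km − 37.4 km = 9.3 km, split between elevation h and root r with h + r = Δ.
Airy balance ρ_c h = (ρ_m − ρ_c) r gives r = h ρ_c/(ρ_m − ρ_c), so h (1 + ρ_c/(ρ_m − ρ_c)) = Δ, i.e. h = Δ (ρ_m − ρ_c)/ρ_m.
h = 9.3 km × 0.59/3.34 = 1.64 km.

1.64 km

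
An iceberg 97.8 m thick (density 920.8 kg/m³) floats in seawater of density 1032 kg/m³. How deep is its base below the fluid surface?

87.3 m

Draft d = t ρ_obj/ρ_fluid = 97.8 m × 920.8/1032 = 87.3 m.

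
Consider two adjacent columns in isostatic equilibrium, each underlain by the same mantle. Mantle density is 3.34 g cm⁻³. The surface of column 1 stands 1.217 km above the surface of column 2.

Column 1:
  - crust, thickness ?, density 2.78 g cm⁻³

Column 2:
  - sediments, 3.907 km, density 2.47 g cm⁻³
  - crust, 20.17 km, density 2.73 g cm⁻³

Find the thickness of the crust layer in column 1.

35.3 km

Take the compensation level at the base of the deeper column (depth z_c below the surface of column 1) and equate Σ ρ_i t_i down to z_c; mantle fills any gap and the z_c terms cancel.
Column 1: x×2.78 + (z_c − 0 − x)×3.34
Column 2: 1.217×0 + 3.907×2.47 + 20.17×2.73 + (z_c − 1.217 − 24.077)×3.34
The z_c×3.34 term appears on both sides and cancels. Collect the known terms of each column as K = Σ(ρt)_known − 3.34 × (depth of known layers): K_1 = 0 − 3.34×0 = 0; K_2 = 64.71439 − 3.34×(1.217 + 24.077) = −19.76757.
Balance: K_1 − x×(3.34 − 2.78) = K_2, so x = (K_1 − K_2)/(3.34 − 2.78) = 19.7676/0.56 = 35.3 km.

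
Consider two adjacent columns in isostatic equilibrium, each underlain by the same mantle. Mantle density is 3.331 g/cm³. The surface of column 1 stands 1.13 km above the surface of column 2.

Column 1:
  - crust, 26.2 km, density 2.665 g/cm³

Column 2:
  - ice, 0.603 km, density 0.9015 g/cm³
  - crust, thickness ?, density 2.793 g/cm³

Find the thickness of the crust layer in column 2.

Take the compensation level at the base of the deeper column (depth z_c below the surface of column 1) and equate Σ ρ_i t_i down to z_c; mantle fills any gap and the z_c terms cancel.
Column 1: 26.2×2.665 + (z_c − 26.2)×3.331
Column 2: 1.13×0 + 0.603×0.9015 + x×2.793 + (z_c − 1.13 − 0.603 − x)×3.331
The z_c×3.331 term appears on both sides and cancels. Collect the known terms of each column as K = Σ(ρt)_known − 3.331 × (depth of known layers): K_1 = 69.823 − 3.331×26.2 = −17.4492; K_2 = 0.5436045 − 3.331×(1.13 + 0.603) = −5.2290185.
Balance: K_1 = K_2 − x×(3.331 − 2.793), so x = (K_2 − K_1)/(3.331 − 2.793) = 12.2202/0.538 = 22.7 km.

22.7 km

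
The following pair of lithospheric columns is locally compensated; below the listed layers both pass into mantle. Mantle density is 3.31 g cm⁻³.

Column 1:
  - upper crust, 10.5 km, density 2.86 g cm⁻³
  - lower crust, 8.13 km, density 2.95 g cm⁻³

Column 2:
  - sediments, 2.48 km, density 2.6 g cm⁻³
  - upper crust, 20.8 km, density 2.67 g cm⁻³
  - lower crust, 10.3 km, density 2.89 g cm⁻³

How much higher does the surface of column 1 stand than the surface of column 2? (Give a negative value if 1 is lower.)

For any compensation level in the mantle, the mantle terms cancel and isostasy reduces to e = (Σt_1 − Σt_2) − (Σ(ρt)_1 − Σ(ρt)_2) / ρ_m.
Σt_1 = 18.63 km; Σt_2 = 33.58 km; Σ(ρt)_1 = 54.0135; Σ(ρt)_2 = 91.751 (in km·g cm⁻³).
e = (18.63 − 33.58) − (54.0135 − 91.751) / 3.31 = −3.55 km.

−3.55 km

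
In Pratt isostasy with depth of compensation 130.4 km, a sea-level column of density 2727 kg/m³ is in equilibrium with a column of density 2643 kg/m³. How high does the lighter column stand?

ρ_ref D = ρ (D + h) → h = D (ρ_ref − ρ)/ρ.
h = 130.4 km × (2727 − 2643)/2643 = 4.14 km.

4.14 km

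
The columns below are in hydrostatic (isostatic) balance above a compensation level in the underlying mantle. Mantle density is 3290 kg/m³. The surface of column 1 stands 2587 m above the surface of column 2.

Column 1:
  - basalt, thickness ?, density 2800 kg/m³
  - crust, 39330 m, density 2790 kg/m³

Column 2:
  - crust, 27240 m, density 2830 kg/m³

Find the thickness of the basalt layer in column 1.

2810 m

Take the compensation level at the base of the deeper column (depth z_c below the surface of column 1) and equate Σ ρ_i t_i down to z_c; mantle fills any gap and the z_c terms cancel.
Column 1: x×2800 + 39330×2790 + (z_c − 39330 − x)×3290
Column 2: 2587×0 + 27240×2830 + (z_c − 2587 − 27240)×3290
The z_c×3290 term appears on both sides and cancels. Collect the known terms of each column as K = Σ(ρt)_known − 3290 × (depth of known layers): K_1 = 109730700 − 3290×39330 = −19665000; K_2 = 77089200 − 3290×(2587 + 27240) = −21041630.
Balance: K_1 − x×(3290 − 2800) = K_2, so x = (K_1 − K_2)/(3290 − 2800) = 1376630/490 = 2810 m.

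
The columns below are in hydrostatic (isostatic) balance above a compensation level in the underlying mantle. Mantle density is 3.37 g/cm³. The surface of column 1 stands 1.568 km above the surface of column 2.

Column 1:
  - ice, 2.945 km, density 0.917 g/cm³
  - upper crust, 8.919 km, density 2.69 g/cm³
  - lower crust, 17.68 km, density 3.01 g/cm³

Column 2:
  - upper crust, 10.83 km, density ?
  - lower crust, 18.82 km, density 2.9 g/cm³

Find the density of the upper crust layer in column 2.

2.86 g/cm³

Take the compensation level at the base of the deeper column (depth z_c below the surface of column 1) and equate Σ ρ_i t_i down to z_c; mantle fills any gap and the z_c terms cancel.
Column 1: 2.945×0.917 + 8.919×2.69 + 17.68×3.01 + (z_c − 29.544)×3.37
Column 2: 1.568×0 + 10.83×ρ + 18.82×2.9 + (z_c − 1.568 − 29.65)×3.37
The z_c×3.37 term appears on both sides and cancels. Collect the known terms of each column as K = Σ(ρt)_known − 3.37 × (depth of known layers): K_1 = 79.909475 − 3.37×29.544 = −19.653805; K_2 = 54.578 − 3.37×(1.568 + 29.65) = −50.62666.
Balance: K_1 = K_2 + 10.83×ρ, so ρ = (K_1 − K_2)/10.83 = 30.9729/10.83 = 2.86 g/cm³.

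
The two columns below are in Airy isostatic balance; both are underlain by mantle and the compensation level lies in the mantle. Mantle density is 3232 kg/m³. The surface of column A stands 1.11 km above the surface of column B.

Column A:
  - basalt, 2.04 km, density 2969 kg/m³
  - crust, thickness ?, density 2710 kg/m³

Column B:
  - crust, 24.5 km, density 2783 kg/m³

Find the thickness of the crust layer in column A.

Take the compensation level at the base of the deeper column (depth z_c below the surface of column A) and equate Σ ρ_i t_i down to z_c; mantle fills any gap and the z_c terms cancel.
Column A: 2.04×2969 + x×2710 + (z_c − 2.04 − x)×3232
Column B: 1.11×0 + 24.5×2783 + (z_c − 1.11 − 24.5)×3232
The z_c×3232 term appears on both sides and cancels. Collect the known terms of each column as K = Σ(ρt)_known − 3232 × (depth of known layers): K_A = 6056.76 − 3232×2.04 = −536.52; K_B = 68183.5 − 3232×(1.11 + 24.5) = −14588.02.
Balance: K_A − x×(3232 − 2710) = K_B, so x = (K_A − K_B)/(3232 − 2710) = 14051.5/522 = 26.9 km.

26.9 km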